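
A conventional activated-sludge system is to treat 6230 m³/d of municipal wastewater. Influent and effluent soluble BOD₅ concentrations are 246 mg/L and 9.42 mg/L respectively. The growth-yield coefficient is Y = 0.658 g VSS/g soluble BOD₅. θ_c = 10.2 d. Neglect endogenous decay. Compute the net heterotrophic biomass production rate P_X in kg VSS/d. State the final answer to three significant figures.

P_X ≈ 970 kg VSS/d

No decay correction is needed, so Y_obs = Y = 0.658.
Q·(S₀ − S) = 6230 × (246 − 9.42) × 10⁻³ = 1474 kg/d removed.
So the net sludge growth is P_X = 0.6580 × 1474 = 969.8 kg VSS/d.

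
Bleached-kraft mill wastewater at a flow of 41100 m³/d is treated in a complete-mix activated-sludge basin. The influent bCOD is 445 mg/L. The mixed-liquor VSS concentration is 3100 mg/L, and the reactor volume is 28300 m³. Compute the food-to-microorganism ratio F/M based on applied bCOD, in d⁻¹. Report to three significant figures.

F/M ≈ 0.208 d⁻¹

F/M = applied load / biomass = Q·S₀/(V·X) = 41100 × 445 / (28300 × 3100) = 0.2085 d⁻¹.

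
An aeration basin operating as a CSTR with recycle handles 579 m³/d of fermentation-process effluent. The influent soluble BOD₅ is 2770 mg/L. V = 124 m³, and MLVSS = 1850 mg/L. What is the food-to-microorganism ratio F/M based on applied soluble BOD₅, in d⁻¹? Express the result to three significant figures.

F/M ≈ 6.99 d⁻¹

F/M = applied load / biomass = Q·S₀/(V·X) = 579 × 2770 / (124.0 × 1850) = 6.991 d⁻¹.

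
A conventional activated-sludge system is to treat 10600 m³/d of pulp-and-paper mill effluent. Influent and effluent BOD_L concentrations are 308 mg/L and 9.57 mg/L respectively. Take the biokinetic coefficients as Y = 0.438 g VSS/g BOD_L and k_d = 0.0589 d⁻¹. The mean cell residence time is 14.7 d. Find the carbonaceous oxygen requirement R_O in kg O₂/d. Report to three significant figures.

R_O ≈ 2110 kg O₂/d

Observed yield with endogenous decay: Y_obs = Y / (1 + k_d·θ_c) = 0.438 / (1 + 0.0589 × 14.7) = 0.438 / 1.866 = 0.2347 g VSS/g BOD_L.
ΔS = 308 − 9.57 = 298.4 mg/L, so the substrate removal rate is 10600 × 298.4/1000 = 3163 kg BOD_L/d.
Biomass synthesised: P_X = Y_obs × 3163 = 742.6 kg VSS/d.
R_O = Q·(S₀ − S) − 1.42·P_X = 3163 − 1.42 × 742.6 = 2109 kg O₂/d.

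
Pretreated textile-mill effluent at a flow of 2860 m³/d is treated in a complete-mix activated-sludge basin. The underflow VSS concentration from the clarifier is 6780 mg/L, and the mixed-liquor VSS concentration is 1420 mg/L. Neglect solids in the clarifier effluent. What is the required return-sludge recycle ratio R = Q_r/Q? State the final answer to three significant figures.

R ≈ 0.265

Mass balance around the secondary clarifier (neglecting effluent solids): R = X / (X_r − X) = 1420 / (6780 − 1420) = 0.2649.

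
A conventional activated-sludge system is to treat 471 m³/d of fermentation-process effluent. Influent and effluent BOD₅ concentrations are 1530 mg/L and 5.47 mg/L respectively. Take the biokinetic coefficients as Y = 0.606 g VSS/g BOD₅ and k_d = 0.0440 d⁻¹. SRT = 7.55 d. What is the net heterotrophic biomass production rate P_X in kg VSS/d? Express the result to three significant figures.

P_X ≈ 327 kg VSS/d

Correct the yield for decay: Y_obs = Y/(1 + k_d θ_c) = 0.606 / (1 + 0.0440 × 7.55) = 0.606 / 1.332 = 0.4549.
Substrate removed = Q·(S₀ − S) = 471 m³/d × (1530 − 5.47) g/m³ = 7.18×10^5 g/d = 718.1 kg/d.
Net biomass production P_X = Y_obs × Q·(S₀ − S) = 0.4549 × 718.1 = 326.6 kg VSS/d.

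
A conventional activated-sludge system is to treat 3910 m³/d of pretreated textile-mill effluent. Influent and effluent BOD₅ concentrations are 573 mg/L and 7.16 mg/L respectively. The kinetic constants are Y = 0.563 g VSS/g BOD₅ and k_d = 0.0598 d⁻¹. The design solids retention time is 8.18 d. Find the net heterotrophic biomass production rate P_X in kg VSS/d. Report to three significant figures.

P_X ≈ 836 kg VSS/d

Correct the yield for decay: Y_obs = Y/(1 + k_d θ_c) = 0.563 / (1 + 0.0598 × 8.18) = 0.563 / 1.489 = 0.3781.
ΔS = 573 − 7.16 = 565.8 mg/L, so the substrate removal rate is 3910 × 565.8/1000 = 2212 kg BOD₅/d.
Net biomass production P_X = Y_obs × Q·(S₀ − S) = 0.3781 × 2212 = 836.4 kg VSS/d.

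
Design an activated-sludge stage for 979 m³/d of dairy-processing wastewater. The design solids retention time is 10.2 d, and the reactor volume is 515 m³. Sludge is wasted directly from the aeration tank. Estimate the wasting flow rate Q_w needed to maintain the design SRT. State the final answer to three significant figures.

Q_w ≈ 50.5 m³/d

With mixed-liquor wasting, θ_c = V/Q_w, so Q_w = V/θ_c = 515.0/10.2 = 50.49 m³/d.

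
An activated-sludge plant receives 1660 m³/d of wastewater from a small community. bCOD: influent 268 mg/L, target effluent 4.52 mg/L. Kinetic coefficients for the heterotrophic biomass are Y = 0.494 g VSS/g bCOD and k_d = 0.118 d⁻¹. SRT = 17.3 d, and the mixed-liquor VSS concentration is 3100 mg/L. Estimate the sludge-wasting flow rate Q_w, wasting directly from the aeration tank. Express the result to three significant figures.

Q_w ≈ 22.9 m³/d

From the SRT design equation V = Y Q (S₀−S) θ_c / [X (1 + k_d θ_c)] = 0.494 × 1660 × (268 − 4.52) × 17.3 / [3100 × (1 + 0.118 × 17.3)] = 3.74×10^6 / 9428 = 396.5 m³.
With mixed-liquor wasting, θ_c = V/Q_w, so Q_w = V/θ_c = 396.5/17.3 = 22.92 m³/d.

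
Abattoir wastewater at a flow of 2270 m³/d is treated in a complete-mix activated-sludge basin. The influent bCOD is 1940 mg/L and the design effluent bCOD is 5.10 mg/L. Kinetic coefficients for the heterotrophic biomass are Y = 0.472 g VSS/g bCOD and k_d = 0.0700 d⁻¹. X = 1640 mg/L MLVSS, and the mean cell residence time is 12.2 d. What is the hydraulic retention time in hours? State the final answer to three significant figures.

Steady-state biomass mass balance: V·X·(1 + k_d·θ_c) = Y·Q·(S₀ − S)·θ_c, so V = 0.472 × 2270 × (1940 − 5.10) × 12.2 / [1640 × (1 + 0.0700 × 12.2)] = 2.53×10^7 / 3041 = 8318 m³.
τ = V/Q = 8318/2270 = 3.664 d, or 87.95 h.

τ ≈ 87.9 h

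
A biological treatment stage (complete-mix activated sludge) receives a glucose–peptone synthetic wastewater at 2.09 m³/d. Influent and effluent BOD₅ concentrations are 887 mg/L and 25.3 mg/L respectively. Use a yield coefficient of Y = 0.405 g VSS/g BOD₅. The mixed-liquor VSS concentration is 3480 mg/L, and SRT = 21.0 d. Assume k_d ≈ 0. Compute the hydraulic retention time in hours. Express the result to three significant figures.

With k_d = 0 the design equation reduces to V = Y Q (S₀−S) θ_c / X = 0.405 × 2.09 × (887 − 25.3) × 21.0 / 3480 = 4.401 m³.
Hydraulic retention time τ = V/Q = 4.401 / 2.09 = 2.106 d = 50.54 h.

τ ≈ 50.5 h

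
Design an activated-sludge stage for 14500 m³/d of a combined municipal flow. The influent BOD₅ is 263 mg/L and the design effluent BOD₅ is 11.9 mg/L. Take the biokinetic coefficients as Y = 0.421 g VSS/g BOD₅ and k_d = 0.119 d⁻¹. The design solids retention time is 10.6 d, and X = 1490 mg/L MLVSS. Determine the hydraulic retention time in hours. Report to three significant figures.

τ ≈ 7.98 h

Rearranging the biomass balance for a CMAS with decay, V = Y·Q·ΔS·θ_c / [X·(1+k_d θ_c)] = 0.421 × 14500 × (263 − 11.9) × 10.6 / [1490 × (1 + 0.119 × 10.6)] = 1.62×10^7 / 3369 = 4822 m³.
τ = V/Q = 4822/14500 = 0.3326 d, or 7.981 h.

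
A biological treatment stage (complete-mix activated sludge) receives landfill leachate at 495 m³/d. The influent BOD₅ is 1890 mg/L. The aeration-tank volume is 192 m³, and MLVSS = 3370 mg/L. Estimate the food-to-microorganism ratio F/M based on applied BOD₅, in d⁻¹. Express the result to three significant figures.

F/M = Q·S₀ / (V·X) = 495 × 1890 / (192.0 × 3370) = 1.446 g BOD₅·(g VSS·d)⁻¹.

F/M ≈ 1.45 d⁻¹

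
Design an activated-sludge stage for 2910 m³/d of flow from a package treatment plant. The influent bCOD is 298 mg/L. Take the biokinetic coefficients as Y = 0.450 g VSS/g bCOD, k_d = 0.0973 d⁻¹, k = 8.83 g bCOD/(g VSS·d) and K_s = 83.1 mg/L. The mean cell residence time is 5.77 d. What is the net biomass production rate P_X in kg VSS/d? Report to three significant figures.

P_X ≈ 245 kg VSS/d

From the Monod/SRT balance for a CMAS, S = K_s·(1+k_d θ_c)/[θ_c·(Y k − k_d) − 1] = 83.1 × (1 + 0.0973 × 5.77) / [5.77 × (0.450 × 8.83 − 0.0973) − 1] = 129.8 / 21.37 = 6.073 mg/L.
Observed yield with endogenous decay: Y_obs = Y / (1 + k_d·θ_c) = 0.450 / (1 + 0.0973 × 5.77) = 0.450 / 1.561 = 0.2882 g VSS/g bCOD.
ΔS = 298 − 6.07 = 291.9 mg/L, so the substrate removal rate is 2910 × 291.9/1000 = 849.5 kg bCOD/d.
Biomass produced: P_X = Y_obs·Q·ΔS = 0.2882 × 849.5 ≈ 244.8 kg VSS/d.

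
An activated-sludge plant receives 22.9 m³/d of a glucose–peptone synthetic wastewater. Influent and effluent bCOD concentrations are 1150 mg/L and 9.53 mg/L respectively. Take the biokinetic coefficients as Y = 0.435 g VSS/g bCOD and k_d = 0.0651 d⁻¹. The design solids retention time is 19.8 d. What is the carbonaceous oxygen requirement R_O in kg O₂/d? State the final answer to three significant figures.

Y_obs = Y / (1 + k_d θ_c) = 0.435 / (1 + 0.0651 × 19.8) = 0.435 / 2.289 = 0.1900.
Substrate removed = Q·(S₀ − S) = 22.9 m³/d × (1150 − 9.53) g/m³ = 2.61×10^4 g/d = 26.12 kg/d.
Biomass synthesised: P_X = Y_obs × 26.12 = 4.963 kg VSS/d.
R_O = Q·(S₀ − S) − 1.42·P_X = 26.12 − 1.42 × 4.963 = 19.07 kg O₂/d.

R_O ≈ 19.1 kg O₂/d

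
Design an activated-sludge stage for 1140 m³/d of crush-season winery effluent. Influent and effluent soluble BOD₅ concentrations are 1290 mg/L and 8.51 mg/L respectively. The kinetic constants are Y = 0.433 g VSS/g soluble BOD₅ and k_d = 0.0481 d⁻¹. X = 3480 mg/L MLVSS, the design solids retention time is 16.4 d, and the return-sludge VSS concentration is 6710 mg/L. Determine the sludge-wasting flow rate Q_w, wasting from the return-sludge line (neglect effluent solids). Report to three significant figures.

Q_w ≈ 52.7 m³/d

From the SRT design equation V = Y Q (S₀−S) θ_c / [X (1 + k_d θ_c)] = 0.433 × 1140 × (1290 − 8.51) × 16.4 / [3480 × (1 + 0.0481 × 16.4)] = 1.04×10^7 / 6225 = 1666 m³.
Q_w = (V·X)/(θ_c X_r) = 1666 × 3480 / (16.4 × 6710) = 52.70 m³/d.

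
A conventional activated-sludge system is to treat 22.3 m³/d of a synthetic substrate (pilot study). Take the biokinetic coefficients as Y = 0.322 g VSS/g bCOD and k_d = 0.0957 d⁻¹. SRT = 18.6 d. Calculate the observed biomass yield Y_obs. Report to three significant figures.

Correct the yield for decay: Y_obs = Y/(1 + k_d θ_c) = 0.322 / (1 + 0.0957 × 18.6) = 0.322 / 2.780 = 0.1158.

Y_obs ≈ 0.116 g VSS/g bCOD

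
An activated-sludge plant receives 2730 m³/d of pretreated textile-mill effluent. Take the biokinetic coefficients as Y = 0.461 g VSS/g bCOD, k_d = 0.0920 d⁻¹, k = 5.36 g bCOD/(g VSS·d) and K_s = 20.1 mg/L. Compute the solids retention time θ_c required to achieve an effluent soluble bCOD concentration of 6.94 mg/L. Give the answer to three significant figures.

θ_c ≈ 1.84 d

From 1/θ_c = Y·k·S/(K_s + S) − k_d: Y·k·S/(K_s+S) = 0.461 × 5.36 × 6.94 / (20.1 + 6.94) = 0.6342 d⁻¹.
1/θ_c = 0.6342 − 0.0920 = 0.5422 d⁻¹, so θ_c = 1.844 d.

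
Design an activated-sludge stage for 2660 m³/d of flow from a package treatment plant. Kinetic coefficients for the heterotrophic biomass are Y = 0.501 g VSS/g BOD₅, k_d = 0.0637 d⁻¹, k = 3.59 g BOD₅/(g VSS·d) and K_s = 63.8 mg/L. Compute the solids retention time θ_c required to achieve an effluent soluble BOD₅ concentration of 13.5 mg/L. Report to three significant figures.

θ_c ≈ 3.99 d

At the target effluent, Y k S/(K_s+S) = 0.501×3.59×13.5/77.30 = 0.3141 d⁻¹.
θ_c = 1/(μ − k_d) = 1/(0.3141 − 0.0637) = 1/0.2504 = 3.993 d.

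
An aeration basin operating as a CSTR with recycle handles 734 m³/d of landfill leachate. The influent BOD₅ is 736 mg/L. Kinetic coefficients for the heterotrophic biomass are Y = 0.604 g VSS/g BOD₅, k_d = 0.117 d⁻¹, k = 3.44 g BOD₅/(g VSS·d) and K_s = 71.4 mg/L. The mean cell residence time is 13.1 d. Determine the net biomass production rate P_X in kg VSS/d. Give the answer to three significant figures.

Effluent substrate depends only on kinetics and SRT: S = K_s(1 + k_d θ_c) / [θ_c(Yk − k_d) − 1] = 71.4 × (1 + 0.117 × 13.1) / [13.1 × (0.604 × 3.44 − 0.117) − 1] = 180.8 / 24.69 = 7.325 mg/L.
The observed yield is Y_obs = Y/(1 + k_d·θ_c) = 0.604 / (1 + 0.117 × 13.1) = 0.604 / 2.533 = 0.2385 g VSS per g BOD₅ removed.
Q·(S₀ − S) = 734 × (736 − 7.33) × 10⁻³ = 534.8 kg/d removed.
Net biomass production P_X = Y_obs × Q·(S₀ − S) = 0.2385 × 534.8 = 127.5 kg VSS/d.

P_X ≈ 128 kg VSS/d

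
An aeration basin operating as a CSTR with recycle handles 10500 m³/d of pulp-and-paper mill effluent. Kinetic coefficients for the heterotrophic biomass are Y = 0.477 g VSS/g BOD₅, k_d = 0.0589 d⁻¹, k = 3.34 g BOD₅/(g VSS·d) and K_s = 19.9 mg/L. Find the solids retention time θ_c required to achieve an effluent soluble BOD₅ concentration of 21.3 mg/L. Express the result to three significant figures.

At the target effluent, Y k S/(K_s+S) = 0.477×3.34×21.3/41.20 = 0.8237 d⁻¹.
θ_c = 1/(μ − k_d) = 1/(0.8237 − 0.0589) = 1/0.7648 = 1.308 d.

θ_c ≈ 1.31 d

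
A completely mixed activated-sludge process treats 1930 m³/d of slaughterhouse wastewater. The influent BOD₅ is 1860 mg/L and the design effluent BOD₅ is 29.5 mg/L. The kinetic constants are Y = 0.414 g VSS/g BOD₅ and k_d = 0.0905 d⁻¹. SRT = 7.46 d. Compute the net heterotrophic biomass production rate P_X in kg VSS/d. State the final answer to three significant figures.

Y_obs = Y / (1 + k_d θ_c) = 0.414 / (1 + 0.0905 × 7.46) = 0.414 / 1.675 = 0.2471.
ΔS = 1860 − 29.5 = 1830 mg/L, so the substrate removal rate is 1930 × 1830/1000 = 3533 kg BOD₅/d.
So the net sludge growth is P_X = 0.2471 × 3533 = 873.1 kg VSS/d.

P_X ≈ 873 kg VSS/d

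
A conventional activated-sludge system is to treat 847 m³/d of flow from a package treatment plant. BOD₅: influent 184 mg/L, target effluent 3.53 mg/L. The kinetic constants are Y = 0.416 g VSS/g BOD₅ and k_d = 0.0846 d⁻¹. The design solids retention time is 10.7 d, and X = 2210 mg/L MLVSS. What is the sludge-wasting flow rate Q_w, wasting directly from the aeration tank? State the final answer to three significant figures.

Q_w ≈ 15.1 m³/d

From the SRT design equation V = Y Q (S₀−S) θ_c / [X (1 + k_d θ_c)] = 0.416 × 847 × (184 − 3.53) × 10.7 / [2210 × (1 + 0.0846 × 10.7)] = 6.8×10^5 / 4211 = 161.6 m³.
With mixed-liquor wasting, θ_c = V/Q_w, so Q_w = V/θ_c = 161.6/10.7 = 15.10 m³/d.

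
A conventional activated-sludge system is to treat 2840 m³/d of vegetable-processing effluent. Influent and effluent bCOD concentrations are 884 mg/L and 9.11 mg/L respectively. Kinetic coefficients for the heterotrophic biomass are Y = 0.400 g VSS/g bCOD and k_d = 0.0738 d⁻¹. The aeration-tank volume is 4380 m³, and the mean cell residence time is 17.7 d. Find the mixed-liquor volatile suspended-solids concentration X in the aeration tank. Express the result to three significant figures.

From V·X·(1 + k_d·θ_c) = Y·Q·(S₀ − S)·θ_c: X = 0.400 × 2840 × (884 − 9.11) × 17.7 / [4380 × (1 + 0.0738 × 17.7)] = 1741 mg/L.

X ≈ 1740 mg/L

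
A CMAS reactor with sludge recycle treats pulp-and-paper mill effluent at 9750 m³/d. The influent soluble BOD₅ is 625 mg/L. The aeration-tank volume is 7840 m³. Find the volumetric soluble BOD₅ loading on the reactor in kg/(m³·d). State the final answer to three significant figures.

L_v = Q S₀ / V = 9750 × 625 × 10⁻³ / 7840 = 0.7773 kg/(m³·d).

L_v ≈ 0.777 kg soluble BOD₅/(m³·d)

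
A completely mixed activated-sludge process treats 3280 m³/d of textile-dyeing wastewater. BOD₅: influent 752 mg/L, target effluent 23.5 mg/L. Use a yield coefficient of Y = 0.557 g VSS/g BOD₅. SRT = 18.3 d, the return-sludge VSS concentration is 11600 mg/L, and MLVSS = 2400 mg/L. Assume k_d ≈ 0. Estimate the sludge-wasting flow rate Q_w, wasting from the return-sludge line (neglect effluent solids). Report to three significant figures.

V·X = Y·Q·ΔS·θ_c gives V = 0.557 × 3280 × (752 − 23.5) × 18.3 / 2400 = 10148 m³.
Wasting from the return line (neglecting effluent solids): Q_w = V·X / (θ_c·X_r) = 10148 × 2400 / (18.3 × 11600) = 114.7 m³/d.

Q_w ≈ 115 m³/d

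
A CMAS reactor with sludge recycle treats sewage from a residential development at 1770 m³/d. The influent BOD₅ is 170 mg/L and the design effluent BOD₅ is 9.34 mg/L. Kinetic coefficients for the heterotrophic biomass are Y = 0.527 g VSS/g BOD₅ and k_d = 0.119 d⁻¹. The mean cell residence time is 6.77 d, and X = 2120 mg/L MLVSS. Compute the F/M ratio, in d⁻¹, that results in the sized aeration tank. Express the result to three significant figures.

From the SRT design equation V = Y Q (S₀−S) θ_c / [X (1 + k_d θ_c)] = 0.527 × 1770 × (170 − 9.34) × 6.77 / [2120 × (1 + 0.119 × 6.77)] = 1.01×10^6 / 3828 = 265.0 m³.
F/M = Q·S₀ / (V·X) = 1770 × 170 / (265.0 × 2120) = 0.5355 g BOD₅·(g VSS·d)⁻¹.

F/M ≈ 0.536 d⁻¹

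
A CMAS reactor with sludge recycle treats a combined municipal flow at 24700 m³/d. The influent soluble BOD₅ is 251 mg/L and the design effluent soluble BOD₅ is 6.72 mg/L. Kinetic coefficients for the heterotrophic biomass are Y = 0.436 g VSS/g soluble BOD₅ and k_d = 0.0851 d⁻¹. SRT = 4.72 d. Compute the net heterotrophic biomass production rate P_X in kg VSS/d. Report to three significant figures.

Y_obs = Y / (1 + k_d θ_c) = 0.436 / (1 + 0.0851 × 4.72) = 0.436 / 1.402 = 0.3111.
Substrate removed = Q·(S₀ − S) = 24700 m³/d × (251 − 6.72) g/m³ = 6.03×10^6 g/d = 6034 kg/d.
Biomass produced: P_X = Y_obs·Q·ΔS = 0.3111 × 6034 ≈ 1877 kg VSS/d.

P_X ≈ 1880 kg VSS/d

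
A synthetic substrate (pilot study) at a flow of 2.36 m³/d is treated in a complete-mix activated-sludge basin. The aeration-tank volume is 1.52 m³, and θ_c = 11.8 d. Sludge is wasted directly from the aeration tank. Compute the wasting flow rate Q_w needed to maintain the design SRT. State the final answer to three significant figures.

For wasting at MLVSS concentration, Q_w = V/θ_c = 1.520/11.8 = 0.1288 m³/d.

Q_w ≈ 0.129 m³/d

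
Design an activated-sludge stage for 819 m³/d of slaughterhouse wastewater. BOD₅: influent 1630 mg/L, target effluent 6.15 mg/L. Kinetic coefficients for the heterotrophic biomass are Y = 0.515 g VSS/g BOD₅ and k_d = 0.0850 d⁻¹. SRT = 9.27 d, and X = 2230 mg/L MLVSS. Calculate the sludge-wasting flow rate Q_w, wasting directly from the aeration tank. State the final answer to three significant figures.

From the SRT design equation V = Y Q (S₀−S) θ_c / [X (1 + k_d θ_c)] = 0.515 × 819 × (1630 − 6.15) × 9.27 / [2230 × (1 + 0.0850 × 9.27)] = 6.35×10^6 / 3987 = 1592 m³.
For wasting at MLVSS concentration, Q_w = V/θ_c = 1592/9.27 = 171.8 m³/d.

Q_w ≈ 172 m³/d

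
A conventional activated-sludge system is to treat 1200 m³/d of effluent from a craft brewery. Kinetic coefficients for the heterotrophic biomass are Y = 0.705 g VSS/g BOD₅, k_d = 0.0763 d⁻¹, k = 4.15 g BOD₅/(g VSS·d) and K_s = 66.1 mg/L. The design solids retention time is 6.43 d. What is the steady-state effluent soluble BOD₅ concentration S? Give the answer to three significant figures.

S ≈ 5.69 mg/L

For a completely mixed reactor with recycle the Lawrence–McCarty relation gives S = K_s·(1 + k_d·θ_c) / [θ_c·(Y·k − k_d) − 1] = 66.1 × (1 + 0.0763 × 6.43) / [6.43 × (0.705 × 4.15 − 0.0763) − 1] = 98.53 / 17.32 = 5.688 mg/L.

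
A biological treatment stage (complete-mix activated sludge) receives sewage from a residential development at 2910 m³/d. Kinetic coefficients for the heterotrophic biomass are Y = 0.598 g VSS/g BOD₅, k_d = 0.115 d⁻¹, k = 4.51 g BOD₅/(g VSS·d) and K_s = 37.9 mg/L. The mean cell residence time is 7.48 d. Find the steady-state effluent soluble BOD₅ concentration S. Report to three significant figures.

S ≈ 3.85 mg/L

Effluent substrate depends only on kinetics and SRT: S = K_s(1 + k_d θ_c) / [θ_c(Yk − k_d) − 1] = 37.9 × (1 + 0.115 × 7.48) / [7.48 × (0.598 × 4.51 − 0.115) − 1] = 70.50 / 18.31 = 3.850 mg/L.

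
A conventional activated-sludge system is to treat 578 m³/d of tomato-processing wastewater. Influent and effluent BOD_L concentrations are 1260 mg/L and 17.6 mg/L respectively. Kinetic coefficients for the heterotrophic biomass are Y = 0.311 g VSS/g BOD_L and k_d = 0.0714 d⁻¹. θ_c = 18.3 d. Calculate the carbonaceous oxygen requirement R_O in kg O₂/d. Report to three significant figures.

R_O ≈ 581 kg O₂/d

Y_obs = Y / (1 + k_d θ_c) = 0.311 / (1 + 0.0714 × 18.3) = 0.311 / 2.307 = 0.1348.
Mass of BOD_L removed per day: Q(S₀ − S) = 578 × 1242 g/m³ = 718.1 kg/d.
Net sludge production P_X = 0.1348 × 718.1 = 96.82 kg VSS/d.
R_O = Q·(S₀ − S) − 1.42·P_X = 718.1 − 1.42 × 96.82 = 580.6 kg O₂/d.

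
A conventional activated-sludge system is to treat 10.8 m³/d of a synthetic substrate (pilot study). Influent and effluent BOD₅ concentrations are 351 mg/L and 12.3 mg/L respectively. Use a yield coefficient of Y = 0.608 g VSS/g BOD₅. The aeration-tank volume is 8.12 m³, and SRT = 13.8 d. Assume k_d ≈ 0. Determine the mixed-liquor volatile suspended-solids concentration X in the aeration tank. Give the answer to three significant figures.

Without decay, X = Y Q (S₀−S) θ_c / V = 0.608 × 10.8 × (351 − 12.3) × 13.8 / 8.12 = 3780 mg/L.

X ≈ 3780 mg/L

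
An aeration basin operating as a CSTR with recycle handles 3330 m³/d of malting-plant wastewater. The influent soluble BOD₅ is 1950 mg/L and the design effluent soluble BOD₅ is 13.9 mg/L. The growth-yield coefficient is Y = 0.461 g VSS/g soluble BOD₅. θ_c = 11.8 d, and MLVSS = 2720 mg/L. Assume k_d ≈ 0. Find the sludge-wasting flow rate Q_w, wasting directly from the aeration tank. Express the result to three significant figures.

Q_w ≈ 1090 m³/d

V·X = Y·Q·ΔS·θ_c gives V = 0.461 × 3330 × (1950 − 13.9) × 11.8 / 2720 = 12894 m³.
With mixed-liquor wasting, θ_c = V/Q_w, so Q_w = V/θ_c = 12894/11.8 = 1093 m³/d.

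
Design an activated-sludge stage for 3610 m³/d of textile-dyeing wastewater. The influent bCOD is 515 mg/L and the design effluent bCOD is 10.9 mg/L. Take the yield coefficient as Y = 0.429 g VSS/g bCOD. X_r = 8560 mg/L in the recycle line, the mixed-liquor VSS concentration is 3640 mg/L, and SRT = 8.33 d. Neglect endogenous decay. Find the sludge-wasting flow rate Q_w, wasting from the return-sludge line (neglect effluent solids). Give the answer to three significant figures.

Q_w ≈ 91.2 m³/d

With k_d = 0 the design equation reduces to V = Y Q (S₀−S) θ_c / X = 0.429 × 3610 × (515 − 10.9) × 8.33 / 3640 = 1787 m³.
θ_c = V·X/(Q_w·X_r) when wasting from the recycle, so Q_w = V·X/(θ_c·X_r) = 1787 × 3640 / (8.33 × 8560) = 91.20 m³/d.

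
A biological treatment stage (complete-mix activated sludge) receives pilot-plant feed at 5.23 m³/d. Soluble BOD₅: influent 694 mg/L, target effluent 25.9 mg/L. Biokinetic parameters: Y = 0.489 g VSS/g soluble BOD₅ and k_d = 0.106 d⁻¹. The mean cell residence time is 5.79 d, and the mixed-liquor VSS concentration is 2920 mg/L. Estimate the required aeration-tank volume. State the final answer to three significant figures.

V ≈ 2.10 m³

Rearranging the biomass balance for a CMAS with decay, V = Y·Q·ΔS·θ_c / [X·(1+k_d θ_c)] = 0.489 × 5.23 × (694 − 25.9) × 5.79 / [2920 × (1 + 0.106 × 5.79)] = 9.89×10^3 / 4712 = 2.099 m³.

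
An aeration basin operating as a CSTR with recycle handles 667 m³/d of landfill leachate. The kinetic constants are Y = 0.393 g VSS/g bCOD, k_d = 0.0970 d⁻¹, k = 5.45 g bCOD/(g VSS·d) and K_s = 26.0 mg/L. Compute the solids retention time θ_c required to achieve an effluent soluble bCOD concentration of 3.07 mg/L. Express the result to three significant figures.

θ_c ≈ 7.74 d

At the target effluent, Y k S/(K_s+S) = 0.393×5.45×3.07/29.07 = 0.2262 d⁻¹.
Then 1/θ_c = μ − k_d = 0.2262 − 0.0970 = 0.1292 d⁻¹, giving θ_c = 7.740 d.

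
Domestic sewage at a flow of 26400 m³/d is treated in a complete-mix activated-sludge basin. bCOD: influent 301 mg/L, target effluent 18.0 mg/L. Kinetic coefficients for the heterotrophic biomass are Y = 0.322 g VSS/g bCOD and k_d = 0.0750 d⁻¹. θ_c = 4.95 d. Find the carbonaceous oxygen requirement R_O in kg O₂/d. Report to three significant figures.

R_O ≈ 4980 kg O₂/d

Correct the yield for decay: Y_obs = Y/(1 + k_d θ_c) = 0.322 / (1 + 0.0750 × 4.95) = 0.322 / 1.371 = 0.2348.
ΔS = 301 − 18.0 = 283.0 mg/L, so the substrate removal rate is 26400 × 283.0/1000 = 7471 kg bCOD/d.
P_X = Y_obs·Q·(S₀ − S) = 0.2348 × 7471 = 1754 kg VSS/d.
Carbonaceous O₂ demand = substrate oxidised − cell-mass equivalent = 7471 − 1.42 × 1754 = 4980 kg O₂/d.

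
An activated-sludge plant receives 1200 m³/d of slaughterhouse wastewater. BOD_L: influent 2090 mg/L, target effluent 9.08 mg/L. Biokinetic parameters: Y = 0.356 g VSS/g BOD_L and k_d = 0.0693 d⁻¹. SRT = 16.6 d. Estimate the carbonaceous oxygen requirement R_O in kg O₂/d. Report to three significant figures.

Y_obs = Y / (1 + k_d θ_c) = 0.356 / (1 + 0.0693 × 16.6) = 0.356 / 2.150 = 0.1656.
ΔS = 2090 − 9.08 = 2081 mg/L, so the substrate removal rate is 1200 × 2081/1000 = 2497 kg BOD_L/d.
Net sludge production P_X = 0.1656 × 2497 = 413.4 kg VSS/d.
Carbonaceous O₂ demand = substrate oxidised − cell-mass equivalent = 2497 − 1.42 × 413.4 = 1910 kg O₂/d.

R_O ≈ 1910 kg O₂/d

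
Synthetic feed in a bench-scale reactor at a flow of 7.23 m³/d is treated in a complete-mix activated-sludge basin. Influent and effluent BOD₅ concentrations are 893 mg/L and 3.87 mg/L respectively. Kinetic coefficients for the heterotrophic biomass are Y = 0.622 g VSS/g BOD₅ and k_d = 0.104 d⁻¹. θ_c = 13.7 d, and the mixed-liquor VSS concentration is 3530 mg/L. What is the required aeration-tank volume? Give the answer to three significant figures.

From the SRT design equation V = Y Q (S₀−S) θ_c / [X (1 + k_d θ_c)] = 0.622 × 7.23 × (893 − 3.87) × 13.7 / [3530 × (1 + 0.104 × 13.7)] = 5.48×10^4 / 8560 = 6.400 m³.

V ≈ 6.40 m³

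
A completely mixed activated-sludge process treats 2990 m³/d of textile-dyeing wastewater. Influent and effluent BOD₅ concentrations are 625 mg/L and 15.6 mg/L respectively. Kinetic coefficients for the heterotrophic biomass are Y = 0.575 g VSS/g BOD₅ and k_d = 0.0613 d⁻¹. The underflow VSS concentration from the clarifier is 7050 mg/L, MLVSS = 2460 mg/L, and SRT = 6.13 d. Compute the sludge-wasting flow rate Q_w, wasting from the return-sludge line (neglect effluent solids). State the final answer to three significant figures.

Q_w ≈ 108 m³/d

From the SRT design equation V = Y Q (S₀−S) θ_c / [X (1 + k_d θ_c)] = 0.575 × 2990 × (625 − 15.6) × 6.13 / [2460 × (1 + 0.0613 × 6.13)] = 6.42×10^6 / 3384 = 1898 m³.
θ_c = V·X/(Q_w·X_r) when wasting from the recycle, so Q_w = V·X/(θ_c·X_r) = 1898 × 2460 / (6.13 × 7050) = 108.0 m³/d.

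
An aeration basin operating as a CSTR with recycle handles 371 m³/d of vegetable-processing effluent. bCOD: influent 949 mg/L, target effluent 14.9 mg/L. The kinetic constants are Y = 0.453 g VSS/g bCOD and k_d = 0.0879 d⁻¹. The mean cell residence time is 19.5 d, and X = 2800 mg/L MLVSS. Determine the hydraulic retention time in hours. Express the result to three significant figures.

From the SRT design equation V = Y Q (S₀−S) θ_c / [X (1 + k_d θ_c)] = 0.453 × 371 × (949 − 14.9) × 19.5 / [2800 × (1 + 0.0879 × 19.5)] = 3.06×10^6 / 7599 = 402.8 m³.
τ = V/Q = 402.8/371 = 1.086 d, or 26.06 h.

τ ≈ 26.1 h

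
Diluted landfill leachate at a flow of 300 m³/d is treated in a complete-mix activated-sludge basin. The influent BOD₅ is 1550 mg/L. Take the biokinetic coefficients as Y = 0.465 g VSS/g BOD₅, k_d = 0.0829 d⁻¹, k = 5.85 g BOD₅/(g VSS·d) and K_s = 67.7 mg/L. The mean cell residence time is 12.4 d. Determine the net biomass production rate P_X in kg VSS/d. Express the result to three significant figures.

For a completely mixed reactor with recycle the Lawrence–McCarty relation gives S = K_s·(1 + k_d·θ_c) / [θ_c·(Y·k − k_d) − 1] = 67.7 × (1 + 0.0829 × 12.4) / [12.4 × (0.465 × 5.85 − 0.0829) − 1] = 137.3 / 31.70 = 4.331 mg/L.
Observed yield with endogenous decay: Y_obs = Y / (1 + k_d·θ_c) = 0.465 / (1 + 0.0829 × 12.4) = 0.465 / 2.028 = 0.2293 g VSS/g BOD₅.
Substrate removed = Q·(S₀ − S) = 300 m³/d × (1550 − 4.33) g/m³ = 4.64×10^5 g/d = 463.7 kg/d.
Net biomass production P_X = Y_obs × Q·(S₀ − S) = 0.2293 × 463.7 = 106.3 kg VSS/d.

P_X ≈ 106 kg VSS/d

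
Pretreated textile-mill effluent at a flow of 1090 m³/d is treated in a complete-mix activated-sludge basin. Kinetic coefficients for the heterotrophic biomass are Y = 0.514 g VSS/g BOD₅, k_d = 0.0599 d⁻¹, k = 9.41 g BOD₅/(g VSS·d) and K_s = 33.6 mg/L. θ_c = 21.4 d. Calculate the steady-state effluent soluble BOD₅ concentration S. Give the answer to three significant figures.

S ≈ 0.757 mg/L

Effluent substrate depends only on kinetics and SRT: S = K_s(1 + k_d θ_c) / [θ_c(Yk − k_d) − 1] = 33.6 × (1 + 0.0599 × 21.4) / [21.4 × (0.514 × 9.41 − 0.0599) − 1] = 76.67 / 101.2 = 0.7574 mg/L.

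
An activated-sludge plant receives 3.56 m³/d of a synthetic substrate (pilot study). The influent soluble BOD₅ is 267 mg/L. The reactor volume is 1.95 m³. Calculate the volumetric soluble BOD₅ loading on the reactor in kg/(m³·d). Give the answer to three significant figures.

L_v ≈ 0.487 kg soluble BOD₅/(m³·d)

L_v = Q S₀ / V = 3.56 × 267 × 10⁻³ / 1.950 = 0.4874 kg/(m³·d).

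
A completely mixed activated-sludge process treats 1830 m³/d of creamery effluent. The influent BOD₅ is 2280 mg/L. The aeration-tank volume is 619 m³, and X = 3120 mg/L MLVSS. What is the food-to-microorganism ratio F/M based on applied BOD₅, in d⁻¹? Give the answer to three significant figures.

F/M = applied load / biomass = Q·S₀/(V·X) = 1830 × 2280 / (619.0 × 3120) = 2.160 d⁻¹.

F/M ≈ 2.16 d⁻¹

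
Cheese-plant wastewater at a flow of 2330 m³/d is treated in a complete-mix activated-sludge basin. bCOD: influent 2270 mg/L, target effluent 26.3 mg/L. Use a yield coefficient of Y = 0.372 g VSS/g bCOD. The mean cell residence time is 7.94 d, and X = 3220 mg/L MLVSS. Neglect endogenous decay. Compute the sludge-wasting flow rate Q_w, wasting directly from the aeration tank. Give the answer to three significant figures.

Q_w ≈ 604 m³/d

V·X = Y·Q·ΔS·θ_c gives V = 0.372 × 2330 × (2270 − 26.3) × 7.94 / 3220 = 4795 m³.
With mixed-liquor wasting, θ_c = V/Q_w, so Q_w = V/θ_c = 4795/7.94 = 604.0 m³/d.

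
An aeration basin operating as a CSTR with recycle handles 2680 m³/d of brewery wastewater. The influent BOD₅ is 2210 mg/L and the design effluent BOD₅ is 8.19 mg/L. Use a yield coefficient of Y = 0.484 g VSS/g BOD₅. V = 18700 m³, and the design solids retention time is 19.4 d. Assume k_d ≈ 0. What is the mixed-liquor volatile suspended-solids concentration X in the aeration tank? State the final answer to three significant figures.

X ≈ 2960 mg/L

X = Y·Q·ΔS·θ_c / V = 0.484 × 2680 × (2210 − 8.19) × 19.4 / 18700 = 2963 mg/L.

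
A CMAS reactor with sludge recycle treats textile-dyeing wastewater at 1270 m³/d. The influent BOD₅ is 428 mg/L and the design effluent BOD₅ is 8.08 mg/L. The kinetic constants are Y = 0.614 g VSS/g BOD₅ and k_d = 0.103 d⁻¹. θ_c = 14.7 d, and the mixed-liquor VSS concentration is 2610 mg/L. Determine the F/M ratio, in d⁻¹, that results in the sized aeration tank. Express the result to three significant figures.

Rearranging the biomass balance for a CMAS with decay, V = Y·Q·ΔS·θ_c / [X·(1+k_d θ_c)] = 0.614 × 1270 × (428 − 8.08) × 14.7 / [2610 × (1 + 0.103 × 14.7)] = 4.81×10^6 / 6562 = 733.6 m³.
F/M = applied load / biomass = Q·S₀/(V·X) = 1270 × 428 / (733.6 × 2610) = 0.2839 d⁻¹.

F/M ≈ 0.284 d⁻¹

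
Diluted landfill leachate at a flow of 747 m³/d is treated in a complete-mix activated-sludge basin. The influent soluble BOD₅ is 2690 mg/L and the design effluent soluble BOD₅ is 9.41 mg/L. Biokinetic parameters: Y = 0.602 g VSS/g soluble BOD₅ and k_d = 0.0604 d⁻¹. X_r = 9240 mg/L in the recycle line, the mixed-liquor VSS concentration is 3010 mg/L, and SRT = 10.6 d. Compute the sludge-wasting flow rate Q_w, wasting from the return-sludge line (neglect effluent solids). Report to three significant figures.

Q_w ≈ 79.5 m³/d

From the SRT design equation V = Y Q (S₀−S) θ_c / [X (1 + k_d θ_c)] = 0.602 × 747 × (2690 − 9.41) × 10.6 / [3010 × (1 + 0.0604 × 10.6)] = 1.28×10^7 / 4937 = 2588 m³.
Wasting from the return line (neglecting effluent solids): Q_w = V·X / (θ_c·X_r) = 2588 × 3010 / (10.6 × 9240) = 79.54 m³/d.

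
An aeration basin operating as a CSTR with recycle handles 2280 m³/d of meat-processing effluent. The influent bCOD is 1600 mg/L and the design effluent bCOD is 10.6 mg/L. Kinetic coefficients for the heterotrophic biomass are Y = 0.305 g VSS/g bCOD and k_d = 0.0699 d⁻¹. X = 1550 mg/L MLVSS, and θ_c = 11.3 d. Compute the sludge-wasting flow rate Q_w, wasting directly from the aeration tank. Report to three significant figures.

Q_w ≈ 398 m³/d

From the SRT design equation V = Y Q (S₀−S) θ_c / [X (1 + k_d θ_c)] = 0.305 × 2280 × (1600 − 10.6) × 11.3 / [1550 × (1 + 0.0699 × 11.3)] = 1.25×10^7 / 2774 = 4502 m³.
For wasting at MLVSS concentration, Q_w = V/θ_c = 4502/11.3 = 398.4 m³/d.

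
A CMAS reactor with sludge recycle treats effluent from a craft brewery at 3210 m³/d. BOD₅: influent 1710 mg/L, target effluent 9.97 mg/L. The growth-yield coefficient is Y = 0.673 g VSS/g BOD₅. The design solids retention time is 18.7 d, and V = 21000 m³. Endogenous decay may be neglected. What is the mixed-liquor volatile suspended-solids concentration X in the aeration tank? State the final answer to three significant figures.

X ≈ 3270 mg/L

From V·X = Y·Q·(S₀ − S)·θ_c (decay neglected): X = 0.673 × 3210 × (1710 − 9.97) × 18.7 / 21000 = 3270 mg/L.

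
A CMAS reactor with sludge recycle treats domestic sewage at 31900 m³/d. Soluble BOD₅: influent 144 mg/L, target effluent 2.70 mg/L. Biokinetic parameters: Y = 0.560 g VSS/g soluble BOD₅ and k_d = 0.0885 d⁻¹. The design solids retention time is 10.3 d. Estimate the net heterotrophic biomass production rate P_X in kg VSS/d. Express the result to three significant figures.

Correct the yield for decay: Y_obs = Y/(1 + k_d θ_c) = 0.560 / (1 + 0.0885 × 10.3) = 0.560 / 1.912 = 0.2930.
Mass of soluble BOD₅ removed per day: Q(S₀ − S) = 31900 × 141.3 g/m³ = 4507 kg/d.
Net biomass production P_X = Y_obs × Q·(S₀ − S) = 0.2930 × 4507 = 1320 kg VSS/d.

P_X ≈ 1320 kg VSS/d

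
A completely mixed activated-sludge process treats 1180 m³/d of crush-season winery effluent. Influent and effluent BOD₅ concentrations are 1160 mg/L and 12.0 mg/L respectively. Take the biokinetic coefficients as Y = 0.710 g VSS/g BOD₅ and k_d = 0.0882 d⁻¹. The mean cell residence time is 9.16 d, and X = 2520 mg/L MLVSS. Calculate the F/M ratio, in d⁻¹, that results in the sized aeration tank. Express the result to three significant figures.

F/M ≈ 0.281 d⁻¹

Rearranging the biomass balance for a CMAS with decay, V = Y·Q·ΔS·θ_c / [X·(1+k_d θ_c)] = 0.710 × 1180 × (1160 − 12.0) × 9.16 / [2520 × (1 + 0.0882 × 9.16)] = 8.81×10^6 / 4556 = 1934 m³.
Food-to-microorganism ratio F/M = Q S₀ / (V X) = 1180 × 1160 / (1934 × 2520) = 0.2809 d⁻¹.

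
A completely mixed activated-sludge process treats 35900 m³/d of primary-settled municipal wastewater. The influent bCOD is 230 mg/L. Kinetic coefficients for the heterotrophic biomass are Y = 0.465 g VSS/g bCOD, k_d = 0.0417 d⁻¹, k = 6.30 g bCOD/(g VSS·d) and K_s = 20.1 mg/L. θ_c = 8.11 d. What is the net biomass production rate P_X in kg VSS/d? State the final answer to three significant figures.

For a completely mixed reactor with recycle the Lawrence–McCarty relation gives S = K_s·(1 + k_d·θ_c) / [θ_c·(Y·k − k_d) − 1] = 20.1 × (1 + 0.0417 × 8.11) / [8.11 × (0.465 × 6.30 − 0.0417) − 1] = 26.90 / 22.42 = 1.200 mg/L.
The observed yield is Y_obs = Y/(1 + k_d·θ_c) = 0.465 / (1 + 0.0417 × 8.11) = 0.465 / 1.338 = 0.3475 g VSS per g bCOD removed.
Mass of bCOD removed per day: Q(S₀ − S) = 35900 × 228.8 g/m³ = 8214 kg/d.
Net biomass production P_X = Y_obs × Q·(S₀ − S) = 0.3475 × 8214 = 2854 kg VSS/d.

P_X ≈ 2850 kg VSS/d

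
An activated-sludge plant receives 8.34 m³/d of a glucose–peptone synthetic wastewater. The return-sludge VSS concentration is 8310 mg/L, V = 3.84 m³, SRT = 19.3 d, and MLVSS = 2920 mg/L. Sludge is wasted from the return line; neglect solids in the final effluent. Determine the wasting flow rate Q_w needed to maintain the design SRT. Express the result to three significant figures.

θ_c = V·X/(Q_w·X_r) when wasting from the recycle, so Q_w = V·X/(θ_c·X_r) = 3.840 × 2920 / (19.3 × 8310) = 0.06991 m³/d.

Q_w ≈ 0.0699 m³/d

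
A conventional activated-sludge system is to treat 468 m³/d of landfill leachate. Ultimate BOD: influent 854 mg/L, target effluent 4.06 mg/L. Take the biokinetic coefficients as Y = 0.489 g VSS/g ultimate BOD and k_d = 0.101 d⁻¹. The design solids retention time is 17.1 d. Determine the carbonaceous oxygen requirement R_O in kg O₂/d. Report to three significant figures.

Observed yield with endogenous decay: Y_obs = Y / (1 + k_d·θ_c) = 0.489 / (1 + 0.101 × 17.1) = 0.489 / 2.727 = 0.1793 g VSS/g ultimate BOD.
ΔS = 854 − 4.06 = 849.9 mg/L, so the substrate removal rate is 468 × 849.9/1000 = 397.8 kg ultimate BOD/d.
P_X = Y_obs·Q·(S₀ − S) = 0.1793 × 397.8 = 71.33 kg VSS/d.
R_O = Q·(S₀ − S) − 1.42·P_X = 397.8 − 1.42 × 71.33 = 296.5 kg O₂/d.

R_O ≈ 296 kg O₂/d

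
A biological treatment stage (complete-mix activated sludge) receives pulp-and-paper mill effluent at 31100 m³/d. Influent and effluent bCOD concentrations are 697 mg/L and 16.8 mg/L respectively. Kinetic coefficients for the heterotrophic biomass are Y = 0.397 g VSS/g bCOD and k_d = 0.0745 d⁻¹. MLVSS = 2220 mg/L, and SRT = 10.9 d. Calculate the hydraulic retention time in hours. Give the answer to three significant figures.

τ ≈ 17.6 h

Rearranging the biomass balance for a CMAS with decay, V = Y·Q·ΔS·θ_c / [X·(1+k_d θ_c)] = 0.397 × 31100 × (697 − 16.8) × 10.9 / [2220 × (1 + 0.0745 × 10.9)] = 9.15×10^7 / 4023 = 22756 m³.
HRT = V/Q = 22756 m³ / 31100 m³·d⁻¹ = 0.7317 d × 24 = 17.56 h.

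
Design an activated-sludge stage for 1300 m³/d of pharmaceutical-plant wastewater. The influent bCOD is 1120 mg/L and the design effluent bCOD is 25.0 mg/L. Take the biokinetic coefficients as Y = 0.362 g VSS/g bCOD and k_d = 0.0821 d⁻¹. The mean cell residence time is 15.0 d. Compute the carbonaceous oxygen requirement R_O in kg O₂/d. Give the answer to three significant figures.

R_O ≈ 1100 kg O₂/d

The observed yield is Y_obs = Y/(1 + k_d·θ_c) = 0.362 / (1 + 0.0821 × 15.0) = 0.362 / 2.232 = 0.1622 g VSS per g bCOD removed.
Substrate removed = Q·(S₀ − S) = 1300 m³/d × (1120 − 25.0) g/m³ = 1.42×10^6 g/d = 1424 kg/d.
Net sludge production P_X = 0.1622 × 1424 = 230.9 kg VSS/d.
R_O = Q·ΔS − 1.42 P_X = 1424 − 327.9 = 1096 kg O₂/d.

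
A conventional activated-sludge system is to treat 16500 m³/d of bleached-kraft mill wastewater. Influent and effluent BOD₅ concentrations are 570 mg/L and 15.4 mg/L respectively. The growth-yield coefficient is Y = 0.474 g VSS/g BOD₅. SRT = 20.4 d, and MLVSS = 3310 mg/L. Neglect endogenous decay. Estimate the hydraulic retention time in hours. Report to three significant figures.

τ ≈ 38.9 h

V·X = Y·Q·ΔS·θ_c gives V = 0.474 × 16500 × (570 − 15.4) × 20.4 / 3310 = 26733 m³.
HRT = V/Q = 26733 m³ / 16500 m³·d⁻¹ = 1.620 d × 24 = 38.88 h.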